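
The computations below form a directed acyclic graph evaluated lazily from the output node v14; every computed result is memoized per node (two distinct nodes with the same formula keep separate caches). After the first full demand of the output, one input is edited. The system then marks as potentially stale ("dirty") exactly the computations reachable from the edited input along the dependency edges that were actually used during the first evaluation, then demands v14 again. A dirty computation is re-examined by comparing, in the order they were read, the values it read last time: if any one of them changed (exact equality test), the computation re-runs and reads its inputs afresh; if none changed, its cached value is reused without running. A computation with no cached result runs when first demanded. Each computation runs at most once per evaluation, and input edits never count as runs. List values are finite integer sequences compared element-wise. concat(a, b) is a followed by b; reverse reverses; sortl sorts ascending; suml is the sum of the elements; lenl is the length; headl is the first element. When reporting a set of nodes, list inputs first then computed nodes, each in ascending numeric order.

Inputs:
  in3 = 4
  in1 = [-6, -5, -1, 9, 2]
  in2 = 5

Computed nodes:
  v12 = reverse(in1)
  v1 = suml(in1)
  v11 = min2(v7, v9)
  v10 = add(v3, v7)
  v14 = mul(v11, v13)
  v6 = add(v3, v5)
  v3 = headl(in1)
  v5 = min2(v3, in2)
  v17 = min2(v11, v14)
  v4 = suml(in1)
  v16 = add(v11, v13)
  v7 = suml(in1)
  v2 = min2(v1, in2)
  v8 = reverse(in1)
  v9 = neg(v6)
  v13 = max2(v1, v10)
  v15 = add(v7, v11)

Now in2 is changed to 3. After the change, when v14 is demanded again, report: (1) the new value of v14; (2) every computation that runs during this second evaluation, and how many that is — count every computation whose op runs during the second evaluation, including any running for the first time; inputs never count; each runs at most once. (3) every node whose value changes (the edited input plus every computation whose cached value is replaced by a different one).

First demand of the output computes:
  v1 = suml([-6, -5, -1, 9, 2]) = -1
  v3 = headl([-6, -5, -1, 9, 2]) = -6
  v5 = min2(-6, 5) = -6
  v6 = add(-6, -6) = -12
  v7 = suml([-6, -5, -1, 9, 2]) = -1
  v9 = neg(-12) = 12
  v10 = add(-6, -1) = -7
  v11 = min2(-1, 12) = -1
  v13 = max2(-1, -7) = -1
  v14 = mul(-1, -1) = 1

After the edit, cleaning proceeds:
  v5: a read changed (in2 5->3) — executes, giving -6 — identical to its old value.
  v6: dirty, but its reads are unchanged (v3 unchanged, v5 unchanged); cached -12 stands.
  v9: dirty, but its reads are unchanged (v6 unchanged); cached 12 stands.
  v11: dirty, but its reads are unchanged (v7 unchanged, v9 unchanged); cached -1 stands.
  v14: dirty, but its reads are unchanged (v11 unchanged, v13 unchanged); cached 1 stands.

Note the absorption at v5: it re-runs yet its value is the same, leaving the output's value untouched.

Demanding v14 again yields 1.
1 computations run: v5.
The nodes whose values change: in2.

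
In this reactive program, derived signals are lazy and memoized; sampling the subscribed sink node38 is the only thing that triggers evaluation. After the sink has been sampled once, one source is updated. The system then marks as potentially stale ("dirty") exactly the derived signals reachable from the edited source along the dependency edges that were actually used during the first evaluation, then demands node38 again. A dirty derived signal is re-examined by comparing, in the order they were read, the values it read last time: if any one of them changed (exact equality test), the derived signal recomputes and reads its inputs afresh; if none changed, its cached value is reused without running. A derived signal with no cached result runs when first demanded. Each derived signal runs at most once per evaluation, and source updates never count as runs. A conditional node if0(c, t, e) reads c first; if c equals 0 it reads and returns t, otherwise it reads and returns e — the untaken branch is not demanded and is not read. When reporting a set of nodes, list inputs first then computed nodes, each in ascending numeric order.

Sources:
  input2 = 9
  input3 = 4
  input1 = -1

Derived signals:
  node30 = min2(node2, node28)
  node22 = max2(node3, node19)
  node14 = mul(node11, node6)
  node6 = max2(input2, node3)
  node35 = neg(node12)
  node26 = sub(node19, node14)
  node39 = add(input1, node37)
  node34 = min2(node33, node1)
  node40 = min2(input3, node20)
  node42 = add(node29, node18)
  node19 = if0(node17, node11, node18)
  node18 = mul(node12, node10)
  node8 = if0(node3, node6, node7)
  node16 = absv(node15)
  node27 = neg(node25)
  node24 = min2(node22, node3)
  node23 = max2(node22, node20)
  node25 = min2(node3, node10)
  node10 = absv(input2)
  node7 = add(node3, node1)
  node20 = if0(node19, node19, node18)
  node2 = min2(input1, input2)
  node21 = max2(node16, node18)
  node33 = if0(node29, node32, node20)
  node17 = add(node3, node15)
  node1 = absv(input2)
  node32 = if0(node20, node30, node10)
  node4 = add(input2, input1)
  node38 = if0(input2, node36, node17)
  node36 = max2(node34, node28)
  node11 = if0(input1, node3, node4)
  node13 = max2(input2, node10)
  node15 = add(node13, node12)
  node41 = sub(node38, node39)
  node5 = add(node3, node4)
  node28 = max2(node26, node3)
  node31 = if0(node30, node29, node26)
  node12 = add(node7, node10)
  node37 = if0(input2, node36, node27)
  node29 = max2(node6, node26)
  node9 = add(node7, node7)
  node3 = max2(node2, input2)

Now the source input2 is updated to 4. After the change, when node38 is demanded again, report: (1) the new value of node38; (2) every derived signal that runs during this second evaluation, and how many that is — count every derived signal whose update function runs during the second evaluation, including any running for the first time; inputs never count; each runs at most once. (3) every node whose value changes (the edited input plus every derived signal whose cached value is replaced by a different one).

First demand of the output computes:
  node1 = absv(9) = 9
  node2 = min2(-1, 9) = -1
  node3 = max2(-1, 9) = 9
  node7 = add(9, 9) = 18
  node10 = absv(9) = 9
  node12 = add(18, 9) = 27
  node13 = max2(9, 9) = 9
  node15 = add(9, 27) = 36
  node17 = add(9, 36) = 45
  node38 = if0(input2=9 -> else branch node17) = 45

After the edit, cleaning proceeds:
  node1: a read changed (input2 9->4) — executes, giving 4.
  node2: a read changed (input2 9->4) — executes, giving -1 — identical to its old value.
  node3: a read changed (input2 9->4) — executes, giving 4.
  node7: a read changed (node3 9->4; node1 9->4) — executes, giving 8.
  node10: a read changed (input2 9->4) — executes, giving 4.
  node12: a read changed (node7 18->8; node10 9->4) — executes, giving 12.
  node13: a read changed (input2 9->4; node10 9->4) — executes, giving 4.
  node15: a read changed (node13 9->4; node12 27->12) — executes, giving 16.
  node17: a read changed (node3 9->4; node15 36->16) — executes, giving 20.
  node38: a read changed (input2 9->4; node17 45->20) — executes, giving 20.

Demanding node38 again yields 20.
10 derived signals run: node1, node2, node3, node7, node10, node12, node13, node15, node17, node38.
The nodes whose values change: input2, node1, node3, node7, node10, node12, node13, node15, node17, node38.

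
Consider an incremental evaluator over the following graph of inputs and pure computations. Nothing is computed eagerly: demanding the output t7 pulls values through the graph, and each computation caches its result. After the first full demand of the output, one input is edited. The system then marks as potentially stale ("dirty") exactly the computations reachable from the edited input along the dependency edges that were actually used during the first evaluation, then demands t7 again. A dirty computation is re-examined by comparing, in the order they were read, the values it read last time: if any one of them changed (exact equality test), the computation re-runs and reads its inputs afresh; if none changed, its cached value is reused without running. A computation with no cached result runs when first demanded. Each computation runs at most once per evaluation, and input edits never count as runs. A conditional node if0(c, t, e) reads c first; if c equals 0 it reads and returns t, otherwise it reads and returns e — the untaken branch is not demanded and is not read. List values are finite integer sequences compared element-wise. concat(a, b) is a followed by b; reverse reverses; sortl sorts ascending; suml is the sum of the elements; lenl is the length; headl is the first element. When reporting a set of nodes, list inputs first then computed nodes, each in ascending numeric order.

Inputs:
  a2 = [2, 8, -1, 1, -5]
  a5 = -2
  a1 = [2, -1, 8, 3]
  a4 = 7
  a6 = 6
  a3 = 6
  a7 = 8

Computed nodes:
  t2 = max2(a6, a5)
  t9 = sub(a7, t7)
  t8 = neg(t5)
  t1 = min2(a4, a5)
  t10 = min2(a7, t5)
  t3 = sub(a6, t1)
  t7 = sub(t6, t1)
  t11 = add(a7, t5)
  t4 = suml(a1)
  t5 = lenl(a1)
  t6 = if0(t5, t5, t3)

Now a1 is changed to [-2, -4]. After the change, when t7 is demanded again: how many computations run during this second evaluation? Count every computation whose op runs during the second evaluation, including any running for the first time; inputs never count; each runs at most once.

Run set: t5, t6 (2 run).
The important point: t6 recomputes to an identical value, and the output ends up unchanged.

Initial pass — values computed on the first demand:
  t1 = min2(7, -2) = -2
  t3 = sub(6, -2) = 8
  t5 = lenl([2, -1, 8, 3]) = 4
  t6 = if0(t5=4 -> else branch t3) = 8
  t7 = sub(8, -2) = 10

Second demand — change propagation:
  t5: re-runs because a1 [2, -1, 8, 3]->[-2, -4]; new result 2.
  t6: re-runs because t5 4->2; new result 8 (unchanged).
  t7: re-examined; everything it read last time is the same (t6 unchanged, t1 unchanged) — cache 10 kept, no run.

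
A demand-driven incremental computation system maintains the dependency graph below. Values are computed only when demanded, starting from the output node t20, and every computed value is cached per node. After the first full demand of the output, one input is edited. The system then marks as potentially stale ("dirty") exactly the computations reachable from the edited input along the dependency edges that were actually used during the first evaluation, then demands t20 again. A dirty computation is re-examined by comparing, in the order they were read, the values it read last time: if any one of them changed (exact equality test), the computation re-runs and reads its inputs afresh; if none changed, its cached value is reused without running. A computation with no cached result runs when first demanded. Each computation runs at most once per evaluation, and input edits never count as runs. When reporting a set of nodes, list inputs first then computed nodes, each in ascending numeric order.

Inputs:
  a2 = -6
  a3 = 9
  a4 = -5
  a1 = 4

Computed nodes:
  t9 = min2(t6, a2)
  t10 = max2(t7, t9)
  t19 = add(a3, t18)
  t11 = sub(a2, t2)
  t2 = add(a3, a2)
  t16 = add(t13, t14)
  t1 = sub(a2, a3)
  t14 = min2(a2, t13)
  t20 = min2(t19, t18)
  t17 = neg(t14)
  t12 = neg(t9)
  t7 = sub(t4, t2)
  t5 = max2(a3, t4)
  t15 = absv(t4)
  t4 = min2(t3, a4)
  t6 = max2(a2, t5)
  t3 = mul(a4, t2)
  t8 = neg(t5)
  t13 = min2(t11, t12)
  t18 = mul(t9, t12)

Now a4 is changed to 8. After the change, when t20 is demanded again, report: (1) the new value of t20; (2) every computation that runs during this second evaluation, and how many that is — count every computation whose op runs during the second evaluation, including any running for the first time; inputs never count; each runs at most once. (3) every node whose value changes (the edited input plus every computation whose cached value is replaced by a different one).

New value of t20: -36.
Computations that run: t3, t4, t5 — 3 in total.
Values that change: a4, t3, t4.
Key observation: the change is absorbed at t5 — it re-runs but produces the same value, and the output's value is unchanged.

First evaluation (everything demanded from the output):
  t2 = add(9, -6) = 3
  t3 = mul(-5, 3) = -15
  t4 = min2(-15, -5) = -15
  t5 = max2(9, -15) = 9
  t6 = max2(-6, 9) = 9
  t9 = min2(9, -6) = -6
  t12 = neg(-6) = 6
  t18 = mul(-6, 6) = -36
  t19 = add(9, -36) = -27
  t20 = min2(-27, -36) = -36

Propagation after the edit:
  t3: runs — a4 -5->8; result 24.
  t4: runs — t3 -15->24; a4 -5->8; result 8.
  t5: runs — t4 -15->8; result 9 (same value as before).
  t6: checked — values it read are unchanged (a2 unchanged, t5 unchanged); reused cached 9 without running.
  t9: checked — values it read are unchanged (t6 unchanged, a2 unchanged); reused cached -6 without running.
  t12: checked — values it read are unchanged (t9 unchanged); reused cached 6 without running.
  t18: checked — values it read are unchanged (t9 unchanged, t12 unchanged); reused cached -36 without running.
  t19: checked — values it read are unchanged (a3 unchanged, t18 unchanged); reused cached -27 without running.
  t20: checked — values it read are unchanged (t19 unchanged, t18 unchanged); reused cached -36 without running.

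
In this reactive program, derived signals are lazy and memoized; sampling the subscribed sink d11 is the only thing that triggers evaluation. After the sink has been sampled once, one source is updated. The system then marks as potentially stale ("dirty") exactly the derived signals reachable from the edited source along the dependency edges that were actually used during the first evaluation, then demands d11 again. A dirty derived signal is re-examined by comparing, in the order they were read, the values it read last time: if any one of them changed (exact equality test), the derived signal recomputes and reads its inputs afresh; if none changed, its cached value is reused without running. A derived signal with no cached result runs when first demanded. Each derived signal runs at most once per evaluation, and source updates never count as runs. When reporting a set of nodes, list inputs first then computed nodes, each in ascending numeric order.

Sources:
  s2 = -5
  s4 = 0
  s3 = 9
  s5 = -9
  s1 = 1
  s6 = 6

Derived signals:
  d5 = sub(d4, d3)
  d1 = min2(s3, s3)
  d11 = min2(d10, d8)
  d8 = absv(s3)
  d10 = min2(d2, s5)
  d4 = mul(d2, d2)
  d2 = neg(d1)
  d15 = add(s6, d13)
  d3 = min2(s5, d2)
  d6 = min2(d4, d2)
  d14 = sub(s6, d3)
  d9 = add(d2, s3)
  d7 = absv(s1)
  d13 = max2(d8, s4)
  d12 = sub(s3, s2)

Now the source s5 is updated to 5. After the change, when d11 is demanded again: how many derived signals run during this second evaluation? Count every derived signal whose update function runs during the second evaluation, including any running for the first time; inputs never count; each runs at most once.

1 derived signals run: d10.
Note the absorption at d10: it re-runs yet its value is the same, leaving the output's value untouched.

First demand of the output computes:
  d1 = min2(9, 9) = 9
  d2 = neg(9) = -9
  d8 = absv(9) = 9
  d10 = min2(-9, -9) = -9
  d11 = min2(-9, 9) = -9

After the edit, cleaning proceeds:
  d10: a read changed (s5 -9->5) — executes, giving -9 — identical to its old value.
  d11: dirty, but its reads are unchanged (d10 unchanged, d8 unchanged); cached -9 stands.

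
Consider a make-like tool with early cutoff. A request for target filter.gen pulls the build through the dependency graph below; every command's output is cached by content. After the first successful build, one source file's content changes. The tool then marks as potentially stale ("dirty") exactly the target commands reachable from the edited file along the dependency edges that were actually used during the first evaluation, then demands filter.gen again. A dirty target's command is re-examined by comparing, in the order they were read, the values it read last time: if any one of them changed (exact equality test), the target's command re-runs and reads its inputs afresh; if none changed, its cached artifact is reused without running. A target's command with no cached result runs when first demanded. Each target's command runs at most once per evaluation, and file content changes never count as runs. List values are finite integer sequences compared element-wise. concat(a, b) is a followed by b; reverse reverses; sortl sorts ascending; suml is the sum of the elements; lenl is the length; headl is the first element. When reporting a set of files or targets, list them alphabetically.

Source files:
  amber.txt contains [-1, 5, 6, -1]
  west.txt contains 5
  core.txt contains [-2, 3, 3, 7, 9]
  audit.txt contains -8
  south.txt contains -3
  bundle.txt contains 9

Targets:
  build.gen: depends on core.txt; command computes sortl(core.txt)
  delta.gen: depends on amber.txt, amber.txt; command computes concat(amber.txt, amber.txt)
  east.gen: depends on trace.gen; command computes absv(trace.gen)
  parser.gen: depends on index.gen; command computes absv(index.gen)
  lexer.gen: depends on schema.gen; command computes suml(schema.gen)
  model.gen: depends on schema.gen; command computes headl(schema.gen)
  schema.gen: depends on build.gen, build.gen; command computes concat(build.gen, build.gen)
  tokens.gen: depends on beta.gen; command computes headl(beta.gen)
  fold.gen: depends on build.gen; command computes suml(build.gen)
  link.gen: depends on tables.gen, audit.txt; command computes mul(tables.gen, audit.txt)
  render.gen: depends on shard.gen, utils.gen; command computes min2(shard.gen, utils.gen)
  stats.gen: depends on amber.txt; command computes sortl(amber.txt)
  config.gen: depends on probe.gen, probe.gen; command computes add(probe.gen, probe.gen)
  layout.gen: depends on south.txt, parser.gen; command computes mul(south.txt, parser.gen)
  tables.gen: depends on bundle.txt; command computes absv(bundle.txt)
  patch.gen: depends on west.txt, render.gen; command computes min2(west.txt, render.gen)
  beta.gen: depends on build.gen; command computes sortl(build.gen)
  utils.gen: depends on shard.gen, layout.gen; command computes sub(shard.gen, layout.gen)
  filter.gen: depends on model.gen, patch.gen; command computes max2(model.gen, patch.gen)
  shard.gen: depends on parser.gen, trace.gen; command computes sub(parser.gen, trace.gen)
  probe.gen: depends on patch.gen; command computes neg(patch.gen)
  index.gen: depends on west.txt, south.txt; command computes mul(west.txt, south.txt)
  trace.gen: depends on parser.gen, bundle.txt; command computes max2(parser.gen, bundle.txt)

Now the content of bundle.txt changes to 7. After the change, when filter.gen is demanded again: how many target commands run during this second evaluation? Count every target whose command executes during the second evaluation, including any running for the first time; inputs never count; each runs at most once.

1 target commands run: trace.gen.
Note the absorption at trace.gen: it re-runs yet its value is the same, leaving the output's value untouched.

First demand of the output computes:
  build.gen = sortl([-2, 3, 3, 7, 9]) = [-2, 3, 3, 7, 9]
  index.gen = mul(5, -3) = -15
  parser.gen = absv(-15) = 15
  layout.gen = mul(-3, 15) = -45
  schema.gen = concat([-2, 3, 3, 7, 9], [-2, 3, 3, 7, 9]) = [-2, 3, 3, 7, 9, -2, 3, 3, 7, 9]
  model.gen = headl([-2, 3, 3, 7, 9, -2, 3, 3, 7, 9]) = -2
  trace.gen = max2(15, 9) = 15
  shard.gen = sub(15, 15) = 0
  utils.gen = sub(0, -45) = 45
  render.gen = min2(0, 45) = 0
  patch.gen = min2(5, 0) = 0
  filter.gen = max2(-2, 0) = 0

After the edit, cleaning proceeds:
  trace.gen: a read changed (bundle.txt 9->7) — executes, giving 15 — identical to its old value.
  shard.gen: dirty, but its reads are unchanged (parser.gen unchanged, trace.gen unchanged); cached 0 stands.
  utils.gen: dirty, but its reads are unchanged (shard.gen unchanged, layout.gen unchanged); cached 45 stands.
  render.gen: dirty, but its reads are unchanged (shard.gen unchanged, utils.gen unchanged); cached 0 stands.
  patch.gen: dirty, but its reads are unchanged (west.txt unchanged, render.gen unchanged); cached 0 stands.
  filter.gen: dirty, but its reads are unchanged (model.gen unchanged, patch.gen unchanged); cached 0 stands.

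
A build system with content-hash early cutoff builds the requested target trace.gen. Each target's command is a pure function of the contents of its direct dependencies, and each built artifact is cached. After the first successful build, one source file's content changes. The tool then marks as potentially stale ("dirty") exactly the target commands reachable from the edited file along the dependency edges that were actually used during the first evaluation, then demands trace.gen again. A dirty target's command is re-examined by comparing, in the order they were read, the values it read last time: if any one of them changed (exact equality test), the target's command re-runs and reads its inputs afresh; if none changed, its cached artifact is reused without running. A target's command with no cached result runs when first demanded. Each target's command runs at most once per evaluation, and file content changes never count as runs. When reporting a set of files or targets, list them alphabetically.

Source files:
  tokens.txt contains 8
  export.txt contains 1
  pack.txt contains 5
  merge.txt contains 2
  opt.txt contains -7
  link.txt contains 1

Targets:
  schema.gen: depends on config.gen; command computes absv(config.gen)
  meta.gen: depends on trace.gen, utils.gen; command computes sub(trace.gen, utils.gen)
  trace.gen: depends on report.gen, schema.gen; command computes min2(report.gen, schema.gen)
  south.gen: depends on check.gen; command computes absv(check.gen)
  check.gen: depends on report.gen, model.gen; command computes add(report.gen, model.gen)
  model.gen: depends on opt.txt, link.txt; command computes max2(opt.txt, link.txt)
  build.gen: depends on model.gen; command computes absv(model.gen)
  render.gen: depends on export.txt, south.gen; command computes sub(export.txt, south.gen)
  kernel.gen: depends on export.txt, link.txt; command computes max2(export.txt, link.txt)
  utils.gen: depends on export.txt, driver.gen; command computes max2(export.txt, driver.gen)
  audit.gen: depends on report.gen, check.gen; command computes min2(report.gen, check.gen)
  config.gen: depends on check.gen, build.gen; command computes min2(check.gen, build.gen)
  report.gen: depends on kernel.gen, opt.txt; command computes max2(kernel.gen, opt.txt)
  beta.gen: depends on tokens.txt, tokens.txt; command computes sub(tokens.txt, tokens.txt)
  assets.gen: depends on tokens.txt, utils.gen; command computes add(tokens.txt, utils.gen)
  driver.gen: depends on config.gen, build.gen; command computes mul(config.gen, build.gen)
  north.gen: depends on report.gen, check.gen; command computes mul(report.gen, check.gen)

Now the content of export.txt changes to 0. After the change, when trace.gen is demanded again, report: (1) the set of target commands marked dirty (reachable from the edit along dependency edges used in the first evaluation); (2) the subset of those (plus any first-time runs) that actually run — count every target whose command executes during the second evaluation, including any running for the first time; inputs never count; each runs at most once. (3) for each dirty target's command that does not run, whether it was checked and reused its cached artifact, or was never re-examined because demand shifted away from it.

First evaluation (everything demanded from the output):
  kernel.gen = max2(1, 1) = 1
  model.gen = max2(-7, 1) = 1
  build.gen = absv(1) = 1
  report.gen = max2(1, -7) = 1
  check.gen = add(1, 1) = 2
  config.gen = min2(2, 1) = 1
  schema.gen = absv(1) = 1
  trace.gen = min2(1, 1) = 1

Propagation after the edit:
  kernel.gen: runs — export.txt 1->0; result 1 (same value as before).
  report.gen: checked — values it read are unchanged (kernel.gen unchanged, opt.txt unchanged); reused cached 1 without running.
  check.gen: checked — values it read are unchanged (report.gen unchanged, model.gen unchanged); reused cached 2 without running.
  config.gen: checked — values it read are unchanged (check.gen unchanged, build.gen unchanged); reused cached 1 without running.
  schema.gen: checked — values it read are unchanged (config.gen unchanged); reused cached 1 without running.
  trace.gen: checked — values it read are unchanged (report.gen unchanged, schema.gen unchanged); reused cached 1 without running.

Key observation: the change is absorbed at kernel.gen — it re-runs but produces the same value, and the output's value is unchanged.

Marked dirty: check.gen, config.gen, kernel.gen, report.gen, schema.gen, trace.gen.
Target commands that run: kernel.gen — 1 in total.
Checked but reused from cache: check.gen, config.gen, report.gen, schema.gen, trace.gen.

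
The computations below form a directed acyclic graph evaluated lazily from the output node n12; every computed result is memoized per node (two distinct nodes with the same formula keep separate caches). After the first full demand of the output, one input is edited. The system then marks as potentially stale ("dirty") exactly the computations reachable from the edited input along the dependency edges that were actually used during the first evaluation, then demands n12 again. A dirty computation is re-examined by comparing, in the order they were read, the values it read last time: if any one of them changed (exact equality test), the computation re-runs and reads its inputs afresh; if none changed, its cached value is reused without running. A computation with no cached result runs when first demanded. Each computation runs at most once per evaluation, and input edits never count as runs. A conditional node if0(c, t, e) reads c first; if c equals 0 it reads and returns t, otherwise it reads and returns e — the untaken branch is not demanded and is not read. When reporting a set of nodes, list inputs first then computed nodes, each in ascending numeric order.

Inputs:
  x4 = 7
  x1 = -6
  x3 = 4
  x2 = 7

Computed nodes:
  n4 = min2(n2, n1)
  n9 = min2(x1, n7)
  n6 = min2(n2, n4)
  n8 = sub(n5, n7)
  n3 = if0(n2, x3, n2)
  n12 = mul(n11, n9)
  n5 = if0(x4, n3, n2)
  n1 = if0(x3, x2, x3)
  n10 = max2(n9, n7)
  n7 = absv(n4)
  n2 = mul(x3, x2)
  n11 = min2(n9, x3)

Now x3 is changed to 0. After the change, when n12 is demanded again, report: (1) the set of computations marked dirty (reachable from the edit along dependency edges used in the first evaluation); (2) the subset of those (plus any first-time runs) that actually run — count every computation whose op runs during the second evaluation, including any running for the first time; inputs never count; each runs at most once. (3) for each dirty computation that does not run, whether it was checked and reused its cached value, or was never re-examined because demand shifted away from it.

First demand of the output computes:
  n1 = if0(x3=4 -> else branch x3) = 4
  n2 = mul(4, 7) = 28
  n4 = min2(28, 4) = 4
  n7 = absv(4) = 4
  n9 = min2(-6, 4) = -6
  n11 = min2(-6, 4) = -6
  n12 = mul(-6, -6) = 36

After the edit, cleaning proceeds:
  n1: a read changed (x3 4->0; x3 4->0) — executes, giving 7.
  n2: a read changed (x3 4->0) — executes, giving 0.
  n4: a read changed (n2 28->0; n1 4->7) — executes, giving 0.
  n7: a read changed (n4 4->0) — executes, giving 0.
  n9: a read changed (n7 4->0) — executes, giving -6 — identical to its old value.
  n11: a read changed (x3 4->0) — executes, giving -6 — identical to its old value.
  n12: dirty, but its reads are unchanged (n11 unchanged, n9 unchanged); cached 36 stands.

Note where the cutoff bites: n12 is checked, finds nothing changed, and keeps its cache.

The edit dirties: n1, n2, n4, n7, n9, n11, n12.
6 computations run: n1, n2, n4, n7, n9, n11.
Cache hits after checking: n12.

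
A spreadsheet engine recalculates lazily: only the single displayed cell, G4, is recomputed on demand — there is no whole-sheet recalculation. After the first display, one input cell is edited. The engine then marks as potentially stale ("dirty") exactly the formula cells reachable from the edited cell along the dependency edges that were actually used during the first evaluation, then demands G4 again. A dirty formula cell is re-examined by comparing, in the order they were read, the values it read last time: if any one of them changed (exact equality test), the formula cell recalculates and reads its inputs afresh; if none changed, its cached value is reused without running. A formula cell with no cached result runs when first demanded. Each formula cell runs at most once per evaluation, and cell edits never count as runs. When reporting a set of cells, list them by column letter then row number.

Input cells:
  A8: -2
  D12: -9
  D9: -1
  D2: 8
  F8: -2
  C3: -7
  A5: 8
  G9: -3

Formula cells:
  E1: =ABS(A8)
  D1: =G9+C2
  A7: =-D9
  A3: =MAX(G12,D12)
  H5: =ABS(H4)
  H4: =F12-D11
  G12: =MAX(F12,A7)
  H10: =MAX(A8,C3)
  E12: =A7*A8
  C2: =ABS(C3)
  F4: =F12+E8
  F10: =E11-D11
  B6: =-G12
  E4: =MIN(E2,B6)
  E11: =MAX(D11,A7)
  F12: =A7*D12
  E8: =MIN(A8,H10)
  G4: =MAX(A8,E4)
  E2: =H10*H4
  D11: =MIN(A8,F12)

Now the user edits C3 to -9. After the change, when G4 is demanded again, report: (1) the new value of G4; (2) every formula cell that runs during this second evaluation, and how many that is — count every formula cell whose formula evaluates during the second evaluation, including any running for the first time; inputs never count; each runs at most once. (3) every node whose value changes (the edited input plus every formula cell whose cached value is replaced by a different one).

First evaluation (everything demanded from the output):
  A7 = -(-1) = 1
  F12 = 1 * -9 = -9
  D11 = MIN(-2, -9) = -9
  G12 = MAX(-9, 1) = 1
  B6 = -(1) = -1
  H4 = -9 - -9 = 0
  H10 = MAX(-2, -7) = -2
  E2 = -2 * 0 = 0
  E4 = MIN(0, -1) = -1
  G4 = MAX(-2, -1) = -1

Propagation after the edit:
  H10: runs — C3 -7->-9; result -2 (same value as before).
  E2: checked — values it read are unchanged (H10 unchanged, H4 unchanged); reused cached 0 without running.
  E4: checked — values it read are unchanged (E2 unchanged, B6 unchanged); reused cached -1 without running.
  G4: checked — values it read are unchanged (A8 unchanged, E4 unchanged); reused cached -1 without running.

Key observation: the change is absorbed at H10 — it re-runs but produces the same value, and the output's value is unchanged.

New value of G4: -1.
Formula cells that run: H10 — 1 in total.
Values that change: C3.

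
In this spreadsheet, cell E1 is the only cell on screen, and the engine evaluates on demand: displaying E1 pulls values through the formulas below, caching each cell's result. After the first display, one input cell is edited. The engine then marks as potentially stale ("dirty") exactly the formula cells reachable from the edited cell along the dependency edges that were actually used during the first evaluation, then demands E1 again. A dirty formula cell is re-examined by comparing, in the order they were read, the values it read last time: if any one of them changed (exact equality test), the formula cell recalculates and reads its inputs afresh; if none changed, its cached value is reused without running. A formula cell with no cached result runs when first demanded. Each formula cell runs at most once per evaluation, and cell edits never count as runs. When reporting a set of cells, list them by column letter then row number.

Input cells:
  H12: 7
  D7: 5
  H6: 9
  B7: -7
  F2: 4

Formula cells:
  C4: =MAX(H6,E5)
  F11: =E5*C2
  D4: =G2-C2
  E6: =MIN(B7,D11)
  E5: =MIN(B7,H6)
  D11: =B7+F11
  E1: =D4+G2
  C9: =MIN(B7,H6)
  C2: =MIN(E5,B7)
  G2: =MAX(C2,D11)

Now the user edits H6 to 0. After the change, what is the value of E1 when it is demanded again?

Initial pass — values computed on the first demand:
  E5 = MIN(-7, 9) = -7
  C2 = MIN(-7, -7) = -7
  F11 = -7 * -7 = 49
  D11 = -7 + 49 = 42
  G2 = MAX(-7, 42) = 42
  D4 = 42 - -7 = 49
  E1 = 49 + 42 = 91

Second demand — change propagation:
  E5: re-runs because H6 9->0; new result -7 (unchanged).
  C2: re-examined; everything it read last time is the same (E5 unchanged, B7 unchanged) — cache -7 kept, no run.
  F11: re-examined; everything it read last time is the same (E5 unchanged, C2 unchanged) — cache 49 kept, no run.
  D11: re-examined; everything it read last time is the same (B7 unchanged, F11 unchanged) — cache 42 kept, no run.
  G2: re-examined; everything it read last time is the same (C2 unchanged, D11 unchanged) — cache 42 kept, no run.
  D4: re-examined; everything it read last time is the same (G2 unchanged, C2 unchanged) — cache 49 kept, no run.
  E1: re-examined; everything it read last time is the same (D4 unchanged, G2 unchanged) — cache 91 kept, no run.

The important point: E5 recomputes to an identical value, and the output ends up unchanged.

E1 now evaluates to 91.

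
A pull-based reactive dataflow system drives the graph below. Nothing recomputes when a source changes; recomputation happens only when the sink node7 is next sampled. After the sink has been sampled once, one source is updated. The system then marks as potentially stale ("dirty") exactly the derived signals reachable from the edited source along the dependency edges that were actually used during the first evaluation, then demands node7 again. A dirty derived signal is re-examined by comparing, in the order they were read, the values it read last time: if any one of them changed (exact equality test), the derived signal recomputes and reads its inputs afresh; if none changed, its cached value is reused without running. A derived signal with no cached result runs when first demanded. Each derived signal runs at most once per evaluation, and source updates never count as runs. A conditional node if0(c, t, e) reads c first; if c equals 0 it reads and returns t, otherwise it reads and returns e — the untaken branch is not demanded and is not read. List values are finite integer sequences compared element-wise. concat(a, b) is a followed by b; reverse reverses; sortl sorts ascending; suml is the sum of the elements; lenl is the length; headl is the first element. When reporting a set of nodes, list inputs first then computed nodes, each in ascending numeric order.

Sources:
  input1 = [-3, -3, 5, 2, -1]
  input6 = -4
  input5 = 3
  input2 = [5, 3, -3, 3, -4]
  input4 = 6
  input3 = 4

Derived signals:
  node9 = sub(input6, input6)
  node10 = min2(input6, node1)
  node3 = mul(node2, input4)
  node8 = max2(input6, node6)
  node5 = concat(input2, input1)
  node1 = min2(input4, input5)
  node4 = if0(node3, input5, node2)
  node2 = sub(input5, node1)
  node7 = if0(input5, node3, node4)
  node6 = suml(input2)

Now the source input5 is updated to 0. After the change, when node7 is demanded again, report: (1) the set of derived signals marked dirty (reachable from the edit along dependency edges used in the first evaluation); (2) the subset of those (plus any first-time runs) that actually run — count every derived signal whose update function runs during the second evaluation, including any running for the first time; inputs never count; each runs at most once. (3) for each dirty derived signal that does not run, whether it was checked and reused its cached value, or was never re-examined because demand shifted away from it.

First evaluation (everything demanded from the output):
  node1 = min2(6, 3) = 3
  node2 = sub(3, 3) = 0
  node3 = mul(0, 6) = 0
  node4 = if0(node3=0 -> then branch input5) = 3
  node7 = if0(input5=3 -> else branch node4) = 3

Propagation after the edit:
  node1: runs — input5 3->0; result 0.
  node2: runs — input5 3->0; node1 3->0; result 0 (same value as before).
  node3: checked — values it read are unchanged (node2 unchanged, input4 unchanged); reused cached 0 without running.
  node4: marked dirty but never re-examined — demand shifted away from it.
  node7: runs — input5 3->0; result 0.

Key observation: a condition flipped, so demand moved to the other branch — node4 is never re-examined.

Marked dirty: node1, node2, node3, node4, node7.
Derived signals that run: node1, node2, node7 — 3 in total.
Checked but reused from cache: node3.
Never re-examined (demand shifted away): node4.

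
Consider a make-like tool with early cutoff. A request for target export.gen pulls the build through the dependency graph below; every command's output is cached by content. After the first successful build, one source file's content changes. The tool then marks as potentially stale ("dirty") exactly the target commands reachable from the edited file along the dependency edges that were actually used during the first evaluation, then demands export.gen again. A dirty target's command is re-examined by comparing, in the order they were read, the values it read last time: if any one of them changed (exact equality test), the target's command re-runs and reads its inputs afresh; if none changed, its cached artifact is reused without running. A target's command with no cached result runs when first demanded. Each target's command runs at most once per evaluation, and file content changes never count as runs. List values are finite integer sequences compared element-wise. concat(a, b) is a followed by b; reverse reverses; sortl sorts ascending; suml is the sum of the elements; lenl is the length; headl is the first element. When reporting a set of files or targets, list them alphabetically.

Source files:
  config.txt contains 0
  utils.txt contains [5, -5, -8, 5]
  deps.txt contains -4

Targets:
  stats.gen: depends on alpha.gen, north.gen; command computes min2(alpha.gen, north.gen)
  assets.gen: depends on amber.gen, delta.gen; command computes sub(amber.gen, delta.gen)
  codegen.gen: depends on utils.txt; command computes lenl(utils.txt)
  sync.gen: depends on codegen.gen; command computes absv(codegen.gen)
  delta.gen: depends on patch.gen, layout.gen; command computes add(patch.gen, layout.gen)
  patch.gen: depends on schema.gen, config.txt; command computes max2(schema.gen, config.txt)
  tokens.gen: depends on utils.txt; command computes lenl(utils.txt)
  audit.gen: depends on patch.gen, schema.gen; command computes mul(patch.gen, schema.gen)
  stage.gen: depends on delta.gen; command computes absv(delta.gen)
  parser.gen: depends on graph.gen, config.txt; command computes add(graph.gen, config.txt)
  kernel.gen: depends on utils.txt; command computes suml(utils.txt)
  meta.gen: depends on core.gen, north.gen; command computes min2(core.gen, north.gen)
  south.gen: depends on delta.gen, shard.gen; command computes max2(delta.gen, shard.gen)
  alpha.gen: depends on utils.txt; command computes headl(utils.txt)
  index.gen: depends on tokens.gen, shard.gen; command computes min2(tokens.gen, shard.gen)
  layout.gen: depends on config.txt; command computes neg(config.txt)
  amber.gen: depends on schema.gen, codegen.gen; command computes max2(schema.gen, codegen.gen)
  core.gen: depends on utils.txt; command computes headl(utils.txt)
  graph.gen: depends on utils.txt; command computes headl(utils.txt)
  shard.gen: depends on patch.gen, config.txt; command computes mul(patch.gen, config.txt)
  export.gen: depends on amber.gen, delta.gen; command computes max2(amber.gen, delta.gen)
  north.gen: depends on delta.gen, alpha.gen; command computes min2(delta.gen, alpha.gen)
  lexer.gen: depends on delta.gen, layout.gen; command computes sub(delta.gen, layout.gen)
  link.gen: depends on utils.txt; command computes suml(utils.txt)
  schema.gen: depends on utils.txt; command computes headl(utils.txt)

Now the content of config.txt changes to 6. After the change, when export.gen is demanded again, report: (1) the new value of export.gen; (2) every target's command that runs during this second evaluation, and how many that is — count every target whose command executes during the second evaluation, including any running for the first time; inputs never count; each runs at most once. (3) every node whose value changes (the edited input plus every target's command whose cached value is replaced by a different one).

First demand of the output computes:
  codegen.gen = lenl([5, -5, -8, 5]) = 4
  layout.gen = neg(0) = 0
  schema.gen = headl([5, -5, -8, 5]) = 5
  amber.gen = max2(5, 4) = 5
  patch.gen = max2(5, 0) = 5
  delta.gen = add(5, 0) = 5
  export.gen = max2(5, 5) = 5

After the edit, cleaning proceeds:
  layout.gen: a read changed (config.txt 0->6) — executes, giving -6.
  patch.gen: a read changed (config.txt 0->6) — executes, giving 6.
  delta.gen: a read changed (patch.gen 5->6; layout.gen 0->-6) — executes, giving 0.
  export.gen: a read changed (delta.gen 5->0) — executes, giving 5 — identical to its old value.

Demanding export.gen again yields 5.
4 target commands run: delta.gen, export.gen, layout.gen, patch.gen.
The nodes whose values change: config.txt, delta.gen, layout.gen, patch.gen.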